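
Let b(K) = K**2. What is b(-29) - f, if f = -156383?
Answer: 157224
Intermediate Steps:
b(-29) - f = (-29)**2 - 1*(-156383) = 841 + 156383 = 157224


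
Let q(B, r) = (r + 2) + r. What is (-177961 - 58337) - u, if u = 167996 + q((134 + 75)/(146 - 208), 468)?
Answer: -405232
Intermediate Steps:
q(B, r) = 2 + 2*r (q(B, r) = (2 + r) + r = 2 + 2*r)
u = 168934 (u = 167996 + (2 + 2*468) = 167996 + (2 + 936) = 167996 + 938 = 168934)
(-177961 - 58337) - u = (-177961 - 58337) - 1*168934 = -236298 - 168934 = -405232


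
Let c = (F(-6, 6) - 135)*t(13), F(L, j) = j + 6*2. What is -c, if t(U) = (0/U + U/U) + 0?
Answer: 117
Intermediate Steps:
F(L, j) = 12 + j (F(L, j) = j + 12 = 12 + j)
t(U) = 1 (t(U) = (0 + 1) + 0 = 1 + 0 = 1)
c = -117 (c = ((12 + 6) - 135)*1 = (18 - 135)*1 = -117*1 = -117)
-c = -1*(-117) = 117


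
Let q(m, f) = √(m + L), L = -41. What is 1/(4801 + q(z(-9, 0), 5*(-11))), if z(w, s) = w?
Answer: 4801/23049651 - 5*I*√2/23049651 ≈ 0.00020829 - 3.0678e-7*I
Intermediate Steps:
q(m, f) = √(-41 + m) (q(m, f) = √(m - 41) = √(-41 + m))
1/(4801 + q(z(-9, 0), 5*(-11))) = 1/(4801 + √(-41 - 9)) = 1/(4801 + √(-50)) = 1/(4801 + 5*I*√2)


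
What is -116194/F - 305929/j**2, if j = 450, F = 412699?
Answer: -149785877371/83571547500 ≈ -1.7923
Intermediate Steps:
-116194/F - 305929/j**2 = -116194/412699 - 305929/(450**2) = -116194*1/412699 - 305929/202500 = -116194/412699 - 305929*1/202500 = -116194/412699 - 305929/202500 = -149785877371/83571547500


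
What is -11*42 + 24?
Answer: -438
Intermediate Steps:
-11*42 + 24 = -462 + 24 = -438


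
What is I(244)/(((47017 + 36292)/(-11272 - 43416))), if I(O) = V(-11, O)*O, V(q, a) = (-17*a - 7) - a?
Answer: 58699692928/83309 ≈ 7.0460e+5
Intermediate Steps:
V(q, a) = -7 - 18*a (V(q, a) = (-7 - 17*a) - a = -7 - 18*a)
I(O) = O*(-7 - 18*O) (I(O) = (-7 - 18*O)*O = O*(-7 - 18*O))
I(244)/(((47017 + 36292)/(-11272 - 43416))) = (-1*244*(7 + 18*244))/(((47017 + 36292)/(-11272 - 43416))) = (-1*244*(7 + 4392))/((83309/(-54688))) = (-1*244*4399)/((83309*(-1/54688))) = -1073356/(-83309/54688) = -1073356*(-54688/83309) = 58699692928/83309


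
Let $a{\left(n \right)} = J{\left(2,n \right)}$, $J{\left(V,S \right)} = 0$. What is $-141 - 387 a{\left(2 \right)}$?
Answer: $-141$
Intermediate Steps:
$a{\left(n \right)} = 0$
$-141 - 387 a{\left(2 \right)} = -141 - 0 = -141 + 0 = -141$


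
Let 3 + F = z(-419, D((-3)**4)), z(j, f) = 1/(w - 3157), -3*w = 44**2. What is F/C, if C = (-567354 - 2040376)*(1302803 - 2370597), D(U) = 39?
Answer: -8556/7940750483000335 ≈ -1.0775e-12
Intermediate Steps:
w = -1936/3 (w = -1/3*44**2 = -1/3*1936 = -1936/3 ≈ -645.33)
z(j, f) = -3/11407 (z(j, f) = 1/(-1936/3 - 3157) = 1/(-11407/3) = -3/11407)
F = -34224/11407 (F = -3 - 3/11407 = -34224/11407 ≈ -3.0003)
C = 2784518447620 (C = -2607730*(-1067794) = 2784518447620)
F/C = -34224/11407/2784518447620 = -34224/11407*1/2784518447620 = -8556/7940750483000335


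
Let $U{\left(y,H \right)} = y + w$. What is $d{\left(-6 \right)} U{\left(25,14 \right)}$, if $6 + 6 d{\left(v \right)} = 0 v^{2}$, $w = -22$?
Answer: $-3$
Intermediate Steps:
$d{\left(v \right)} = -1$ ($d{\left(v \right)} = -1 + \frac{0 v^{2}}{6} = -1 + \frac{1}{6} \cdot 0 = -1 + 0 = -1$)
$U{\left(y,H \right)} = -22 + y$ ($U{\left(y,H \right)} = y - 22 = -22 + y$)
$d{\left(-6 \right)} U{\left(25,14 \right)} = - (-22 + 25) = \left(-1\right) 3 = -3$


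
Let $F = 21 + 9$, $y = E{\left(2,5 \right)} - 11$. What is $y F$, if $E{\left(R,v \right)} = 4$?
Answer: $-210$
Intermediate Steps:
$y = -7$ ($y = 4 - 11 = -7$)
$F = 30$
$y F = \left(-7\right) 30 = -210$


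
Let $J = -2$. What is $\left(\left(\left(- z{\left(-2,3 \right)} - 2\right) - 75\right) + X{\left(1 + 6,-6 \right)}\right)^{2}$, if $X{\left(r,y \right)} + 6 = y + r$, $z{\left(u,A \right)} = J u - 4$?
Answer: $6724$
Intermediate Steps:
$z{\left(u,A \right)} = -4 - 2 u$ ($z{\left(u,A \right)} = - 2 u - 4 = -4 - 2 u$)
$X{\left(r,y \right)} = -6 + r + y$ ($X{\left(r,y \right)} = -6 + \left(y + r\right) = -6 + \left(r + y\right) = -6 + r + y$)
$\left(\left(\left(- z{\left(-2,3 \right)} - 2\right) - 75\right) + X{\left(1 + 6,-6 \right)}\right)^{2} = \left(\left(\left(- (-4 - -4) - 2\right) - 75\right) - 5\right)^{2} = \left(\left(\left(- (-4 + 4) - 2\right) - 75\right) - 5\right)^{2} = \left(\left(\left(\left(-1\right) 0 - 2\right) - 75\right) - 5\right)^{2} = \left(\left(\left(0 - 2\right) - 75\right) - 5\right)^{2} = \left(\left(-2 - 75\right) - 5\right)^{2} = \left(-77 - 5\right)^{2} = \left(-82\right)^{2} = 6724$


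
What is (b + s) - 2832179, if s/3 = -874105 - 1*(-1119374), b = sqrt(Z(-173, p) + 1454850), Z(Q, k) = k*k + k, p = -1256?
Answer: -2096372 + sqrt(3031130) ≈ -2.0946e+6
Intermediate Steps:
Z(Q, k) = k + k**2 (Z(Q, k) = k**2 + k = k + k**2)
b = sqrt(3031130) (b = sqrt(-1256*(1 - 1256) + 1454850) = sqrt(-1256*(-1255) + 1454850) = sqrt(1576280 + 1454850) = sqrt(3031130) ≈ 1741.0)
s = 735807 (s = 3*(-874105 - 1*(-1119374)) = 3*(-874105 + 1119374) = 3*245269 = 735807)
(b + s) - 2832179 = (sqrt(3031130) + 735807) - 2832179 = (735807 + sqrt(3031130)) - 2832179 = -2096372 + sqrt(3031130)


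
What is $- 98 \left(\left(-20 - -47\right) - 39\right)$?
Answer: $1176$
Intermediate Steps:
$- 98 \left(\left(-20 - -47\right) - 39\right) = - 98 \left(\left(-20 + 47\right) - 39\right) = - 98 \left(27 - 39\right) = \left(-98\right) \left(-12\right) = 1176$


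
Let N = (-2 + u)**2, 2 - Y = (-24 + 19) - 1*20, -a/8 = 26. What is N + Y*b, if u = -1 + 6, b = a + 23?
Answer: -4986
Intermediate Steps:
a = -208 (a = -8*26 = -208)
b = -185 (b = -208 + 23 = -185)
u = 5
Y = 27 (Y = 2 - ((-24 + 19) - 1*20) = 2 - (-5 - 20) = 2 - 1*(-25) = 2 + 25 = 27)
N = 9 (N = (-2 + 5)**2 = 3**2 = 9)
N + Y*b = 9 + 27*(-185) = 9 - 4995 = -4986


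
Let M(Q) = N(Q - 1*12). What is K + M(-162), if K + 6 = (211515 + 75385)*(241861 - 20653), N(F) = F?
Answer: 63464575020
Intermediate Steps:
M(Q) = -12 + Q (M(Q) = Q - 1*12 = Q - 12 = -12 + Q)
K = 63464575194 (K = -6 + (211515 + 75385)*(241861 - 20653) = -6 + 286900*221208 = -6 + 63464575200 = 63464575194)
K + M(-162) = 63464575194 + (-12 - 162) = 63464575194 - 174 = 63464575020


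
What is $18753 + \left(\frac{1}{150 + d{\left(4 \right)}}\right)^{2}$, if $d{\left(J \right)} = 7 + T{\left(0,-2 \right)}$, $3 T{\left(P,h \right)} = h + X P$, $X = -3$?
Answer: $\frac{4124928642}{219961} \approx 18753.0$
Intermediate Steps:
$T{\left(P,h \right)} = - P + \frac{h}{3}$ ($T{\left(P,h \right)} = \frac{h - 3 P}{3} = - P + \frac{h}{3}$)
$d{\left(J \right)} = \frac{19}{3}$ ($d{\left(J \right)} = 7 + \left(\left(-1\right) 0 + \frac{1}{3} \left(-2\right)\right) = 7 + \left(0 - \frac{2}{3}\right) = 7 - \frac{2}{3} = \frac{19}{3}$)
$18753 + \left(\frac{1}{150 + d{\left(4 \right)}}\right)^{2} = 18753 + \left(\frac{1}{150 + \frac{19}{3}}\right)^{2} = 18753 + \left(\frac{1}{\frac{469}{3}}\right)^{2} = 18753 + \left(\frac{3}{469}\right)^{2} = 18753 + \frac{9}{219961} = \frac{4124928642}{219961}$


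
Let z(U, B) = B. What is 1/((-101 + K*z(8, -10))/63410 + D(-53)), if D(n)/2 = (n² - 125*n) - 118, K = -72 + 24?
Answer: 63410/1181455499 ≈ 5.3671e-5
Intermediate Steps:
K = -48
D(n) = -236 - 250*n + 2*n² (D(n) = 2*((n² - 125*n) - 118) = 2*(-118 + n² - 125*n) = -236 - 250*n + 2*n²)
1/((-101 + K*z(8, -10))/63410 + D(-53)) = 1/((-101 - 48*(-10))/63410 + (-236 - 250*(-53) + 2*(-53)²)) = 1/((-101 + 480)*(1/63410) + (-236 + 13250 + 2*2809)) = 1/(379*(1/63410) + (-236 + 13250 + 5618)) = 1/(379/63410 + 18632) = 1/(1181455499/63410) = 63410/1181455499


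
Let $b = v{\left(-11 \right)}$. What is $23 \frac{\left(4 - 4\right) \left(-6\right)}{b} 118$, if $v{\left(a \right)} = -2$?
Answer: $0$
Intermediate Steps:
$b = -2$
$23 \frac{\left(4 - 4\right) \left(-6\right)}{b} 118 = 23 \frac{\left(4 - 4\right) \left(-6\right)}{-2} \cdot 118 = 23 \cdot 0 \left(-6\right) \left(- \frac{1}{2}\right) 118 = 23 \cdot 0 \left(- \frac{1}{2}\right) 118 = 23 \cdot 0 \cdot 118 = 0 \cdot 118 = 0$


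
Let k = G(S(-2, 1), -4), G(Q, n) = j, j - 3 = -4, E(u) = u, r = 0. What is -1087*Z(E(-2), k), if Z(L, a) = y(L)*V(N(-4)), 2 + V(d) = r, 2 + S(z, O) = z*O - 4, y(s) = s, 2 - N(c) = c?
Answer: -4348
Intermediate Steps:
N(c) = 2 - c
S(z, O) = -6 + O*z (S(z, O) = -2 + (z*O - 4) = -2 + (O*z - 4) = -2 + (-4 + O*z) = -6 + O*z)
V(d) = -2 (V(d) = -2 + 0 = -2)
j = -1 (j = 3 - 4 = -1)
G(Q, n) = -1
k = -1
Z(L, a) = -2*L (Z(L, a) = L*(-2) = -2*L)
-1087*Z(E(-2), k) = -(-2174)*(-2) = -1087*4 = -4348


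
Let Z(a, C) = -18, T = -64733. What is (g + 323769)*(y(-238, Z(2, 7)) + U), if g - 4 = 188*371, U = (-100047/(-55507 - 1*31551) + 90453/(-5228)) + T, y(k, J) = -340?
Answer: -5828956289970059055/227569612 ≈ -2.5614e+10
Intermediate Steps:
U = -14734939499375/227569612 (U = (-100047/(-55507 - 1*31551) + 90453/(-5228)) - 64733 = (-100047/(-55507 - 31551) + 90453*(-1/5228)) - 64733 = (-100047/(-87058) - 90453/5228) - 64733 = (-100047*(-1/87058) - 90453/5228) - 64733 = (100047/87058 - 90453/5228) - 64733 = -3675805779/227569612 - 64733 = -14734939499375/227569612 ≈ -64749.)
g = 69752 (g = 4 + 188*371 = 4 + 69748 = 69752)
(g + 323769)*(y(-238, Z(2, 7)) + U) = (69752 + 323769)*(-340 - 14734939499375/227569612) = 393521*(-14812313167455/227569612) = -5828956289970059055/227569612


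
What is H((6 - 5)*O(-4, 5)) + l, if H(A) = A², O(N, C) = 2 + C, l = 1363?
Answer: 1412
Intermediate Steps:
H((6 - 5)*O(-4, 5)) + l = ((6 - 5)*(2 + 5))² + 1363 = (1*7)² + 1363 = 7² + 1363 = 49 + 1363 = 1412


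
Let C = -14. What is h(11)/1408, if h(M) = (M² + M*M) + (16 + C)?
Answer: 61/352 ≈ 0.17330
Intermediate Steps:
h(M) = 2 + 2*M² (h(M) = (M² + M*M) + (16 - 14) = (M² + M²) + 2 = 2*M² + 2 = 2 + 2*M²)
h(11)/1408 = (2 + 2*11²)/1408 = (2 + 2*121)*(1/1408) = (2 + 242)*(1/1408) = 244*(1/1408) = 61/352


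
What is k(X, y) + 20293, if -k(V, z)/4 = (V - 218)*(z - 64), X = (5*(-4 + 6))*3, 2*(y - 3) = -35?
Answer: -38739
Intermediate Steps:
y = -29/2 (y = 3 + (½)*(-35) = 3 - 35/2 = -29/2 ≈ -14.500)
X = 30 (X = (5*2)*3 = 10*3 = 30)
k(V, z) = -4*(-218 + V)*(-64 + z) (k(V, z) = -4*(V - 218)*(z - 64) = -4*(-218 + V)*(-64 + z))
k(X, y) + 20293 = (-55808 + 256*30 + 872*(-29/2) - 4*30*(-29/2)) + 20293 = (-55808 + 7680 - 12644 + 1740) + 20293 = -59032 + 20293 = -38739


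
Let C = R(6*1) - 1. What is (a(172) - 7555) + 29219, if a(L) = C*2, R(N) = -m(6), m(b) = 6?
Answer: 21650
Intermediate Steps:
R(N) = -6 (R(N) = -1*6 = -6)
C = -7 (C = -6 - 1 = -7)
a(L) = -14 (a(L) = -7*2 = -14)
(a(172) - 7555) + 29219 = (-14 - 7555) + 29219 = -7569 + 29219 = 21650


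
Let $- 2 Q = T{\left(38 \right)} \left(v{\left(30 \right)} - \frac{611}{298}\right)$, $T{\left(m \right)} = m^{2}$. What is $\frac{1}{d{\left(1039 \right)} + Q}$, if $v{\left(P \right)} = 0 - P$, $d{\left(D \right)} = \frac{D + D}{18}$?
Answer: $\frac{1341}{31186010} \approx 4.3 \cdot 10^{-5}$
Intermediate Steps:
$d{\left(D \right)} = \frac{D}{9}$ ($d{\left(D \right)} = \frac{2 D}{18} = \frac{D}{9}$)
$v{\left(P \right)} = - P$
$Q = \frac{3447911}{149}$ ($Q = - \frac{38^{2} \left(\left(-1\right) 30 - \frac{611}{298}\right)}{2} = - \frac{1444 \left(-30 - \frac{611}{298}\right)}{2} = - \frac{1444 \left(- \frac{9551}{298}\right)}{2} = \left(- \frac{1}{2}\right) \left(- \frac{6895822}{149}\right) = \frac{3447911}{149} \approx 23140.0$)
$\frac{1}{d{\left(1039 \right)} + Q} = \frac{1}{\frac{1}{9} \cdot 1039 + \frac{3447911}{149}} = \frac{1}{\frac{1039}{9} + \frac{3447911}{149}} = \frac{1}{\frac{31186010}{1341}} = \frac{1341}{31186010}$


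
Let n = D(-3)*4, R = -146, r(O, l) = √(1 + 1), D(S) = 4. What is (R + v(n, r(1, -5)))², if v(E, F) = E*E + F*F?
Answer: 12544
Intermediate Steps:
r(O, l) = √2
n = 16 (n = 4*4 = 16)
v(E, F) = E² + F²
(R + v(n, r(1, -5)))² = (-146 + (16² + (√2)²))² = (-146 + (256 + 2))² = (-146 + 258)² = 112² = 12544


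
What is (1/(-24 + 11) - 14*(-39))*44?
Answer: 312268/13 ≈ 24021.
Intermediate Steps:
(1/(-24 + 11) - 14*(-39))*44 = (1/(-13) + 546)*44 = (-1/13 + 546)*44 = (7097/13)*44 = 312268/13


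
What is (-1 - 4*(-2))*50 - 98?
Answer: 252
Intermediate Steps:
(-1 - 4*(-2))*50 - 98 = (-1 + 8)*50 - 98 = 7*50 - 98 = 350 - 98 = 252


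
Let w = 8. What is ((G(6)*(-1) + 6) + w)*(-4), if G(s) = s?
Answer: -32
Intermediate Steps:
((G(6)*(-1) + 6) + w)*(-4) = ((6*(-1) + 6) + 8)*(-4) = ((-6 + 6) + 8)*(-4) = (0 + 8)*(-4) = 8*(-4) = -32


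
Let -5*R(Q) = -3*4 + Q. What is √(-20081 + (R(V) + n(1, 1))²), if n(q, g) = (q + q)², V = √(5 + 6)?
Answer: √(-502025 + (32 - √11)²)/5 ≈ 141.59*I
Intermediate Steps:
V = √11 ≈ 3.3166
n(q, g) = 4*q² (n(q, g) = (2*q)² = 4*q²)
R(Q) = 12/5 - Q/5 (R(Q) = -(-3*4 + Q)/5 = -(-12 + Q)/5 = 12/5 - Q/5)
√(-20081 + (R(V) + n(1, 1))²) = √(-20081 + ((12/5 - √11/5) + 4*1²)²) = √(-20081 + ((12/5 - √11/5) + 4*1)²) = √(-20081 + ((12/5 - √11/5) + 4)²) = √(-20081 + (32/5 - √11/5)²)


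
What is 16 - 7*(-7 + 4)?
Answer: 37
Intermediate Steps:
16 - 7*(-7 + 4) = 16 - 7*(-3) = 16 + 21 = 37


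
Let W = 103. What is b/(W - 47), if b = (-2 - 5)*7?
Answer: -7/8 ≈ -0.87500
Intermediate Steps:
b = -49 (b = -7*7 = -49)
b/(W - 47) = -49/(103 - 47) = -49/56 = -49*1/56 = -7/8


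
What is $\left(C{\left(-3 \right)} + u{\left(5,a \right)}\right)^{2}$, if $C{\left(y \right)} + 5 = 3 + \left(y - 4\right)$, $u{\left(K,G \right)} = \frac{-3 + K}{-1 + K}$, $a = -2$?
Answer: $\frac{289}{4} \approx 72.25$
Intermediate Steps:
$u{\left(K,G \right)} = \frac{-3 + K}{-1 + K}$
$C{\left(y \right)} = -6 + y$ ($C{\left(y \right)} = -5 + \left(3 + \left(y - 4\right)\right) = -5 + \left(3 + \left(-4 + y\right)\right) = -5 + \left(-1 + y\right) = -6 + y$)
$\left(C{\left(-3 \right)} + u{\left(5,a \right)}\right)^{2} = \left(\left(-6 - 3\right) + \frac{-3 + 5}{-1 + 5}\right)^{2} = \left(-9 + \frac{1}{4} \cdot 2\right)^{2} = \left(-9 + \frac{1}{2}\right)^{2} = \left(- \frac{17}{2}\right)^{2} = \frac{289}{4}$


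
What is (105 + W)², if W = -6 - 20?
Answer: 6241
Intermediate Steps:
W = -26
(105 + W)² = (105 - 26)² = 79² = 6241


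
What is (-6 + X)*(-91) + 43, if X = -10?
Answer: 1499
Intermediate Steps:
(-6 + X)*(-91) + 43 = (-6 - 10)*(-91) + 43 = -16*(-91) + 43 = 1456 + 43 = 1499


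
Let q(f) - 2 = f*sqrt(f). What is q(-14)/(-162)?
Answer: -1/81 + 7*I*sqrt(14)/81 ≈ -0.012346 + 0.32335*I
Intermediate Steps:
q(f) = 2 + f**(3/2) (q(f) = 2 + f*sqrt(f) = 2 + f**(3/2))
q(-14)/(-162) = (2 + (-14)**(3/2))/(-162) = (2 - 14*I*sqrt(14))*(-1/162) = -1/81 + 7*I*sqrt(14)/81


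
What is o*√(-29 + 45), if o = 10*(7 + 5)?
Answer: 480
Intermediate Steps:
o = 120 (o = 10*12 = 120)
o*√(-29 + 45) = 120*√(-29 + 45) = 120*√16 = 120*4 = 480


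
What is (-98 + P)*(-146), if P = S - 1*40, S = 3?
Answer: 19710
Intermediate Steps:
P = -37 (P = 3 - 1*40 = 3 - 40 = -37)
(-98 + P)*(-146) = (-98 - 37)*(-146) = -135*(-146) = 19710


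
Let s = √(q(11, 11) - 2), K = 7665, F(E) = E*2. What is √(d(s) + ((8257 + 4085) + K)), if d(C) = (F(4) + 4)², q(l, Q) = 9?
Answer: 3*√2239 ≈ 141.95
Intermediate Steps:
F(E) = 2*E
s = √7 (s = √(9 - 2) = √7 ≈ 2.6458)
d(C) = 144 (d(C) = (2*4 + 4)² = (8 + 4)² = 12² = 144)
√(d(s) + ((8257 + 4085) + K)) = √(144 + ((8257 + 4085) + 7665)) = √(144 + (12342 + 7665)) = √(144 + 20007) = √20151 = 3*√2239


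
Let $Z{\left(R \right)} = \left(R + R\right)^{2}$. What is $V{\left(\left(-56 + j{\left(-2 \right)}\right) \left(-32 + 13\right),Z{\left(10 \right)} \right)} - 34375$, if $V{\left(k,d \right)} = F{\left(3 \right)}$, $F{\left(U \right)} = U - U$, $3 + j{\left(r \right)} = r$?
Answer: $-34375$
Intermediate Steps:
$j{\left(r \right)} = -3 + r$
$F{\left(U \right)} = 0$
$Z{\left(R \right)} = 4 R^{2}$ ($Z{\left(R \right)} = \left(2 R\right)^{2} = 4 R^{2}$)
$V{\left(k,d \right)} = 0$
$V{\left(\left(-56 + j{\left(-2 \right)}\right) \left(-32 + 13\right),Z{\left(10 \right)} \right)} - 34375 = 0 - 34375 = -34375$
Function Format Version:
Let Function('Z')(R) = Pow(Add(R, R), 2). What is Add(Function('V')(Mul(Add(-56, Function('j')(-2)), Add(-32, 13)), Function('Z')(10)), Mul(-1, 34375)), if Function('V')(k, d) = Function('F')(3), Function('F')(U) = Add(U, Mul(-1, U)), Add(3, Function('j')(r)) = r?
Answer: -34375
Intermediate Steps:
Function('j')(r) = Add(-3, r)
Function('F')(U) = 0
Function('Z')(R) = Mul(4, Pow(R, 2)) (Function('Z')(R) = Pow(Mul(2, R), 2) = Mul(4, Pow(R, 2)))
Function('V')(k, d) = 0
Add(Function('V')(Mul(Add(-56, Function('j')(-2)), Add(-32, 13)), Function('Z')(10)), Mul(-1, 34375)) = Add(0, Mul(-1, 34375)) = Add(0, -34375) = -34375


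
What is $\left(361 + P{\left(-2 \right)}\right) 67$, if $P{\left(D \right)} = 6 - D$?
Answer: $24723$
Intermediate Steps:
$\left(361 + P{\left(-2 \right)}\right) 67 = \left(361 + \left(6 - -2\right)\right) 67 = \left(361 + \left(6 + 2\right)\right) 67 = \left(361 + 8\right) 67 = 369 \cdot 67 = 24723$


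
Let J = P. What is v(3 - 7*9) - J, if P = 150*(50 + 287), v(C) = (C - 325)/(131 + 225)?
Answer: -17996185/356 ≈ -50551.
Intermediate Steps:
v(C) = -325/356 + C/356 (v(C) = (-325 + C)/356 = (-325 + C)*(1/356) = -325/356 + C/356)
P = 50550 (P = 150*337 = 50550)
J = 50550
v(3 - 7*9) - J = (-325/356 + (3 - 7*9)/356) - 1*50550 = (-325/356 + (3 - 63)/356) - 50550 = (-325/356 + (1/356)*(-60)) - 50550 = (-325/356 - 15/89) - 50550 = -385/356 - 50550 = -17996185/356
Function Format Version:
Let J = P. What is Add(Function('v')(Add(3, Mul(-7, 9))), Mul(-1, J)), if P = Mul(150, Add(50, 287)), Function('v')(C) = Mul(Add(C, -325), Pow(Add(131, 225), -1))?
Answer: Rational(-17996185, 356) ≈ -50551.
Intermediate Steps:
Function('v')(C) = Add(Rational(-325, 356), Mul(Rational(1, 356), C)) (Function('v')(C) = Mul(Add(-325, C), Pow(356, -1)) = Mul(Add(-325, C), Rational(1, 356)) = Add(Rational(-325, 356), Mul(Rational(1, 356), C)))
P = 50550 (P = Mul(150, 337) = 50550)
J = 50550
Add(Function('v')(Add(3, Mul(-7, 9))), Mul(-1, J)) = Add(Add(Rational(-325, 356), Mul(Rational(1, 356), Add(3, Mul(-7, 9)))), Mul(-1, 50550)) = Add(Add(Rational(-325, 356), Mul(Rational(1, 356), Add(3, -63))), -50550) = Add(Add(Rational(-325, 356), Mul(Rational(1, 356), -60)), -50550) = Add(Add(Rational(-325, 356), Rational(-15, 89)), -50550) = Add(Rational(-385, 356), -50550) = Rational(-17996185, 356)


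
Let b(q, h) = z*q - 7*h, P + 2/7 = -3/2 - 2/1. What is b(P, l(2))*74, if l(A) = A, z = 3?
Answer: -13135/7 ≈ -1876.4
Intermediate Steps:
P = -53/14 (P = -2/7 + (-3/2 - 2/1) = -2/7 + (-3*1/2 - 2*1) = -2/7 + (-3/2 - 2) = -2/7 - 7/2 = -53/14 ≈ -3.7857)
b(q, h) = -7*h + 3*q (b(q, h) = 3*q - 7*h = -7*h + 3*q)
b(P, l(2))*74 = (-7*2 + 3*(-53/14))*74 = (-14 - 159/14)*74 = -355/14*74 = -13135/7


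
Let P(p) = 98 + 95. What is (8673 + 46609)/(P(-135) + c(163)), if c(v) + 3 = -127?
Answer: 55282/63 ≈ 877.49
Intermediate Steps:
c(v) = -130 (c(v) = -3 - 127 = -130)
P(p) = 193
(8673 + 46609)/(P(-135) + c(163)) = (8673 + 46609)/(193 - 130) = 55282/63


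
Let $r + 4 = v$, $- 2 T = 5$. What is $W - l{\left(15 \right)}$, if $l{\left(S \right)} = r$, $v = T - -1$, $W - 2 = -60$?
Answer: $- \frac{105}{2} \approx -52.5$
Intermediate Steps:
$W = -58$ ($W = 2 - 60 = -58$)
$T = - \frac{5}{2}$ ($T = \left(- \frac{1}{2}\right) 5 = - \frac{5}{2} \approx -2.5$)
$v = - \frac{3}{2}$ ($v = - \frac{5}{2} - -1 = - \frac{5}{2} + 1 = - \frac{3}{2} \approx -1.5$)
$r = - \frac{11}{2}$ ($r = -4 - \frac{3}{2} = - \frac{11}{2} \approx -5.5$)
$l{\left(S \right)} = - \frac{11}{2}$
$W - l{\left(15 \right)} = -58 - - \frac{11}{2} = -58 + \frac{11}{2} = - \frac{105}{2}$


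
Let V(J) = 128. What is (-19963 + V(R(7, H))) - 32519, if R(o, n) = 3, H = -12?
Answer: -52354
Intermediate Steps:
(-19963 + V(R(7, H))) - 32519 = (-19963 + 128) - 32519 = -19835 - 32519 = -52354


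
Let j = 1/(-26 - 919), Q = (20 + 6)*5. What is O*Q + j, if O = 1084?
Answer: 133169399/945 ≈ 1.4092e+5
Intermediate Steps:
Q = 130 (Q = 26*5 = 130)
j = -1/945 (j = 1/(-945) = -1/945 ≈ -0.0010582)
O*Q + j = 1084*130 - 1/945 = 140920 - 1/945 = 133169399/945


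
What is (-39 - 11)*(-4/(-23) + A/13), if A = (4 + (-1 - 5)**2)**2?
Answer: -1842600/299 ≈ -6162.5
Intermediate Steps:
A = 1600 (A = (4 + (-6)**2)**2 = (4 + 36)**2 = 40**2 = 1600)
(-39 - 11)*(-4/(-23) + A/13) = (-39 - 11)*(-4/(-23) + 1600/13) = -50*(-4*(-1/23) + 1600*(1/13)) = -50*(4/23 + 1600/13) = -50*36852/299 = -1842600/299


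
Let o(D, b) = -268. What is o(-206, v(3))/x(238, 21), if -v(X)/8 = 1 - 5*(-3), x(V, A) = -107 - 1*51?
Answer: 134/79 ≈ 1.6962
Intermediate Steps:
x(V, A) = -158 (x(V, A) = -107 - 51 = -158)
v(X) = -128 (v(X) = -8*(1 - 5*(-3)) = -8*(1 + 15) = -8*16 = -128)
o(-206, v(3))/x(238, 21) = -268/(-158) = -268*(-1/158) = 134/79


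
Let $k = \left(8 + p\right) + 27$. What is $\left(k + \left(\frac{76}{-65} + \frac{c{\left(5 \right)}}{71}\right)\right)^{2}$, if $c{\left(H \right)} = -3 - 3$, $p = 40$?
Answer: $\frac{115830634921}{21298225} \approx 5438.5$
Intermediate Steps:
$c{\left(H \right)} = -6$
$k = 75$ ($k = \left(8 + 40\right) + 27 = 48 + 27 = 75$)
$\left(k + \left(\frac{76}{-65} + \frac{c{\left(5 \right)}}{71}\right)\right)^{2} = \left(75 + \left(\frac{76}{-65} - \frac{6}{71}\right)\right)^{2} = \left(75 + \left(76 \left(- \frac{1}{65}\right) - \frac{6}{71}\right)\right)^{2} = \left(75 - \frac{5786}{4615}\right)^{2} = \left(\frac{340339}{4615}\right)^{2} = \frac{115830634921}{21298225}$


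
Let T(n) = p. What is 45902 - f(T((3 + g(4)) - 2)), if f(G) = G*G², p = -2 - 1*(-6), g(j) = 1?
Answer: 45838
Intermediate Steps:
p = 4 (p = -2 + 6 = 4)
T(n) = 4
f(G) = G³
45902 - f(T((3 + g(4)) - 2)) = 45902 - 1*4³ = 45902 - 1*64 = 45902 - 64 = 45838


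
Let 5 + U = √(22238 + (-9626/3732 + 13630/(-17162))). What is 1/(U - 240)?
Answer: -784595154/121020995609 - √5700709638223758330/605104978045 ≈ -0.010429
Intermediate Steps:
U = -5 + √5700709638223758330/16012146 (U = -5 + √(22238 + (-9626/3732 + 13630/(-17162))) = -5 + √(22238 + (-9626*1/3732 + 13630*(-1/17162))) = -5 + √(22238 + (-4813/1866 - 6815/8581)) = -5 + √(22238 - 54017143/16012146) = -5 + √(356024085605/16012146) = -5 + √5700709638223758330/16012146 ≈ 144.11)
1/(U - 240) = 1/((-5 + √5700709638223758330/16012146) - 240) = 1/(-245 + √5700709638223758330/16012146)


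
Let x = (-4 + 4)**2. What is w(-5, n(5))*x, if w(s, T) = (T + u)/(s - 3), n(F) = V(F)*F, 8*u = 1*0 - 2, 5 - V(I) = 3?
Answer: 0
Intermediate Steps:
V(I) = 2 (V(I) = 5 - 1*3 = 5 - 3 = 2)
u = -1/4 (u = (1*0 - 2)/8 = (0 - 2)/8 = (1/8)*(-2) = -1/4 ≈ -0.25000)
x = 0 (x = 0**2 = 0)
n(F) = 2*F
w(s, T) = (-1/4 + T)/(-3 + s) (w(s, T) = (T - 1/4)/(s - 3) = (-1/4 + T)/(-3 + s))
w(-5, n(5))*x = ((-1/4 + 2*5)/(-3 - 5))*0 = ((-1/4 + 10)/(-8))*0 = -1/8*39/4*0 = -39/32*0 = 0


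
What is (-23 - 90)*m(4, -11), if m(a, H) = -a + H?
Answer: 1695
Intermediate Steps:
m(a, H) = H - a
(-23 - 90)*m(4, -11) = (-23 - 90)*(-11 - 1*4) = -113*(-11 - 4) = -113*(-15) = 1695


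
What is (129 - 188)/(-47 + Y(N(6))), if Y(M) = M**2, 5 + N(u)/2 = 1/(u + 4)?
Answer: -1475/1226 ≈ -1.2031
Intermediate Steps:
N(u) = -10 + 2/(4 + u) (N(u) = -10 + 2/(u + 4) = -10 + 2/(4 + u))
(129 - 188)/(-47 + Y(N(6))) = (129 - 188)/(-47 + (2*(-19 - 5*6)/(4 + 6))**2) = -59/(-47 + (2*(-19 - 30)/10)**2) = -59/(-47 + (2*(1/10)*(-49))**2) = -59/(-47 + (-49/5)**2) = -59/(-47 + 2401/25) = -59/1226/25 = -59*25/1226 = -1475/1226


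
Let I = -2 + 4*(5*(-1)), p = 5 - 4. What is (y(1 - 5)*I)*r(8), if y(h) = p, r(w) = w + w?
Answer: -352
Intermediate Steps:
p = 1
r(w) = 2*w
y(h) = 1
I = -22 (I = -2 + 4*(-5) = -2 - 20 = -22)
(y(1 - 5)*I)*r(8) = (1*(-22))*(2*8) = -22*16 = -352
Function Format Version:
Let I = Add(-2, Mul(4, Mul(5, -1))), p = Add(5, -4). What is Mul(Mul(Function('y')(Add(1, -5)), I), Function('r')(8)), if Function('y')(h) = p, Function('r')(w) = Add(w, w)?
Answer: -352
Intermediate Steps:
p = 1
Function('r')(w) = Mul(2, w)
Function('y')(h) = 1
I = -22 (I = Add(-2, Mul(4, -5)) = Add(-2, -20) = -22)
Mul(Mul(Function('y')(Add(1, -5)), I), Function('r')(8)) = Mul(Mul(1, -22), Mul(2, 8)) = Mul(-22, 16) = -352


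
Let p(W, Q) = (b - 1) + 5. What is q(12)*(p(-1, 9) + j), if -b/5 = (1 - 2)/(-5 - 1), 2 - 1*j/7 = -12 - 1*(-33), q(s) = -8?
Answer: 3116/3 ≈ 1038.7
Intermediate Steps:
j = -133 (j = 14 - 7*(-12 - 1*(-33)) = 14 - 7*(-12 + 33) = 14 - 7*21 = 14 - 147 = -133)
b = -⅚ (b = -5*(1 - 2)/(-5 - 1) = -(-5)/(-6) = -(-5)*(-1)/6 = -5*⅙ = -⅚ ≈ -0.83333)
p(W, Q) = 19/6 (p(W, Q) = (-⅚ - 1) + 5 = -11/6 + 5 = 19/6)
q(12)*(p(-1, 9) + j) = -8*(19/6 - 133) = -8*(-779/6) = 3116/3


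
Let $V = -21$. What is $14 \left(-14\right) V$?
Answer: $4116$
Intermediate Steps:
$14 \left(-14\right) V = 14 \left(-14\right) \left(-21\right) = \left(-196\right) \left(-21\right) = 4116$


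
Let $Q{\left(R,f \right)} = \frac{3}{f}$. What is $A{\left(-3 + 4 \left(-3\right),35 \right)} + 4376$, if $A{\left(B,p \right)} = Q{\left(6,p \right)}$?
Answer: $\frac{153163}{35} \approx 4376.1$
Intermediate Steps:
$A{\left(B,p \right)} = \frac{3}{p}$
$A{\left(-3 + 4 \left(-3\right),35 \right)} + 4376 = \frac{3}{35} + 4376 = \frac{153163}{35}$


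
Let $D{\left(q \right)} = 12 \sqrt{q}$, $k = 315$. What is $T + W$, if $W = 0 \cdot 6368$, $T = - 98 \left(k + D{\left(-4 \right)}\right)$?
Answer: $-30870 - 2352 i \approx -30870.0 - 2352.0 i$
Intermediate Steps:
$T = -30870 - 2352 i$ ($T = - 98 \left(315 + 12 \sqrt{-4}\right) = - 98 \left(315 + 12 \cdot 2 i\right) = - 98 \left(315 + 24 i\right) = -30870 - 2352 i \approx -30870.0 - 2352.0 i$)
$W = 0$
$T + W = \left(-30870 - 2352 i\right) + 0 = -30870 - 2352 i$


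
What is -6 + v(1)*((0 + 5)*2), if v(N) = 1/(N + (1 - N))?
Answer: 4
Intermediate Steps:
v(N) = 1 (v(N) = 1/1 = 1)
-6 + v(1)*((0 + 5)*2) = -6 + 1*((0 + 5)*2) = -6 + 1*(5*2) = -6 + 1*10 = -6 + 10 = 4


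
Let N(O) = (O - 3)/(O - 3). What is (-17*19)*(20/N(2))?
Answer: -6460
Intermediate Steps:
N(O) = 1 (N(O) = (-3 + O)/(-3 + O) = 1)
(-17*19)*(20/N(2)) = (-17*19)*(20/1) = -6460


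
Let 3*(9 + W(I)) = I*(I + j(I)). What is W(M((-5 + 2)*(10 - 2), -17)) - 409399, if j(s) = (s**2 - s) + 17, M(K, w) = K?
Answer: -414152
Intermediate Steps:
j(s) = 17 + s**2 - s
W(I) = -9 + I*(17 + I**2)/3 (W(I) = -9 + (I*(I + (17 + I**2 - I)))/3 = -9 + (I*(17 + I**2))/3 = -9 + I*(17 + I**2)/3)
W(M((-5 + 2)*(10 - 2), -17)) - 409399 = (-9 + ((-5 + 2)*(10 - 2))**3/3 + 17*((-5 + 2)*(10 - 2))/3) - 409399 = (-9 + (-3*8)**3/3 + 17*(-3*8)/3) - 409399 = (-9 + (1/3)*(-24)**3 + (17/3)*(-24)) - 409399 = (-9 + (1/3)*(-13824) - 136) - 409399 = (-9 - 4608 - 136) - 409399 = -4753 - 409399 = -414152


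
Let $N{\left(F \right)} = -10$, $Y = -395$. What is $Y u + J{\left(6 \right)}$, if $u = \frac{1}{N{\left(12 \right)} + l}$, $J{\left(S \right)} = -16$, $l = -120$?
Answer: $- \frac{337}{26} \approx -12.962$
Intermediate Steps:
$u = - \frac{1}{130}$ ($u = \frac{1}{-10 - 120} = \frac{1}{-130} = - \frac{1}{130} \approx -0.0076923$)
$Y u + J{\left(6 \right)} = \left(-395\right) \left(- \frac{1}{130}\right) - 16 = \frac{79}{26} - 16 = - \frac{337}{26}$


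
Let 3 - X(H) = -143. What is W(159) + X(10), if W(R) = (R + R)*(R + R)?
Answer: 101270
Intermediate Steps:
W(R) = 4*R**2 (W(R) = (2*R)*(2*R) = 4*R**2)
X(H) = 146 (X(H) = 3 - 1*(-143) = 3 + 143 = 146)
W(159) + X(10) = 4*159**2 + 146 = 4*25281 + 146 = 101124 + 146 = 101270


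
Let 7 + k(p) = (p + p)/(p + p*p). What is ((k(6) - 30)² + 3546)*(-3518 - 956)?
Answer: -1072878622/49 ≈ -2.1895e+7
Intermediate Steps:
k(p) = -7 + 2*p/(p + p²) (k(p) = -7 + (p + p)/(p + p*p) = -7 + (2*p)/(p + p²) = -7 + 2*p/(p + p²))
((k(6) - 30)² + 3546)*(-3518 - 956) = (((-5 - 7*6)/(1 + 6) - 30)² + 3546)*(-3518 - 956) = (((-5 - 42)/7 - 30)² + 3546)*(-4474) = (((⅐)*(-47) - 30)² + 3546)*(-4474) = ((-47/7 - 30)² + 3546)*(-4474) = ((-257/7)² + 3546)*(-4474) = (66049/49 + 3546)*(-4474) = (239803/49)*(-4474) = -1072878622/49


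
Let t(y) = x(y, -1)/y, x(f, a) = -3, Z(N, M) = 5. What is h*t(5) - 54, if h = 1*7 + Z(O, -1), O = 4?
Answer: -306/5 ≈ -61.200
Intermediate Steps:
h = 12 (h = 1*7 + 5 = 7 + 5 = 12)
t(y) = -3/y
h*t(5) - 54 = 12*(-3/5) - 54 = 12*(-3*⅕) - 54 = 12*(-⅗) - 54 = -36/5 - 54 = -306/5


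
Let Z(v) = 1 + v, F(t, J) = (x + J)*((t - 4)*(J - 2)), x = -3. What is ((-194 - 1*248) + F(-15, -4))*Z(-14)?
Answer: 16120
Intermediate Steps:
F(t, J) = (-4 + t)*(-3 + J)*(-2 + J) (F(t, J) = (-3 + J)*((t - 4)*(J - 2)) = (-3 + J)*((-4 + t)*(-2 + J)) = (-4 + t)*(-3 + J)*(-2 + J))
((-194 - 1*248) + F(-15, -4))*Z(-14) = ((-194 - 1*248) + (-24 - 4*(-4)² + 6*(-15) + 20*(-4) - 15*(-4)² - 5*(-4)*(-15)))*(1 - 14) = ((-194 - 248) + (-24 - 4*16 - 90 - 80 - 15*16 - 300))*(-13) = (-442 + (-24 - 64 - 90 - 80 - 240 - 300))*(-13) = (-442 - 798)*(-13) = -1240*(-13) = 16120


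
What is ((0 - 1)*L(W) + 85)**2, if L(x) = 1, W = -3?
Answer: 7056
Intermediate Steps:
((0 - 1)*L(W) + 85)**2 = ((0 - 1)*1 + 85)**2 = (-1*1 + 85)**2 = (-1 + 85)**2 = 84**2 = 7056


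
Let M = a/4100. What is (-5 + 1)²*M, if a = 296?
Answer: 1184/1025 ≈ 1.1551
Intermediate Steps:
M = 74/1025 (M = 296/4100 = 296*(1/4100) = 74/1025 ≈ 0.072195)
(-5 + 1)²*M = (-5 + 1)²*(74/1025) = (-4)²*(74/1025) = 16*(74/1025) = 1184/1025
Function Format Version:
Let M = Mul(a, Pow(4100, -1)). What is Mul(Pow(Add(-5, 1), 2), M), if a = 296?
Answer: Rational(1184, 1025) ≈ 1.1551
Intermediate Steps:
M = Rational(74, 1025) (M = Mul(296, Pow(4100, -1)) = Mul(296, Rational(1, 4100)) = Rational(74, 1025) ≈ 0.072195)
Mul(Pow(Add(-5, 1), 2), M) = Mul(Pow(Add(-5, 1), 2), Rational(74, 1025)) = Mul(Pow(-4, 2), Rational(74, 1025)) = Mul(16, Rational(74, 1025)) = Rational(1184, 1025)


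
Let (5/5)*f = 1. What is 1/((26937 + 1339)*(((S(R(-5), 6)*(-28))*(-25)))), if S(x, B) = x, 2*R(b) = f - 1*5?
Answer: -1/39586400 ≈ -2.5261e-8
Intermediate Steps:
f = 1
R(b) = -2 (R(b) = (1 - 1*5)/2 = (1 - 5)/2 = (1/2)*(-4) = -2)
1/((26937 + 1339)*(((S(R(-5), 6)*(-28))*(-25)))) = 1/((26937 + 1339)*((-2*(-28)*(-25)))) = 1/(28276*((56*(-25)))) = (1/28276)/(-1400) = (1/28276)*(-1/1400) = -1/39586400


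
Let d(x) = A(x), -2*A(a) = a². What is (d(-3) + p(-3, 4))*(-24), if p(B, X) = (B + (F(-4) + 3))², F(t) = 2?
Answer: 12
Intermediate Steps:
A(a) = -a²/2
d(x) = -x²/2
p(B, X) = (5 + B)² (p(B, X) = (B + (2 + 3))² = (B + 5)² = (5 + B)²)
(d(-3) + p(-3, 4))*(-24) = (-½*(-3)² + (5 - 3)²)*(-24) = (-½*9 + 2²)*(-24) = (-9/2 + 4)*(-24) = -½*(-24) = 12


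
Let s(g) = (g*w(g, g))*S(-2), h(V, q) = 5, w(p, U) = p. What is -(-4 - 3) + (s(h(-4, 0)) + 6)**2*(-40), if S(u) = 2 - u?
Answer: -449433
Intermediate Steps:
s(g) = 4*g**2 (s(g) = (g*g)*(2 - 1*(-2)) = g**2*(2 + 2) = g**2*4 = 4*g**2)
-(-4 - 3) + (s(h(-4, 0)) + 6)**2*(-40) = -(-4 - 3) + (4*5**2 + 6)**2*(-40) = -1*(-7) + (4*25 + 6)**2*(-40) = 7 + (100 + 6)**2*(-40) = 7 + 106**2*(-40) = 7 + 11236*(-40) = 7 - 449440 = -449433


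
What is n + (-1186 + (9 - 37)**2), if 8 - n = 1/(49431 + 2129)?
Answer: -20314641/51560 ≈ -394.00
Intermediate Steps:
n = 412479/51560 (n = 8 - 1/(49431 + 2129) = 8 - 1/51560 = 412479/51560 ≈ 8.0000)
n + (-1186 + (9 - 37)**2) = 412479/51560 + (-1186 + (9 - 37)**2) = 412479/51560 + (-1186 + (-28)**2) = 412479/51560 + (-1186 + 784) = 412479/51560 - 402 = -20314641/51560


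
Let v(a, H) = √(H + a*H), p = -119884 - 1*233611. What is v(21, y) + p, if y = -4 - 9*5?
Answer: -353495 + 7*I*√22 ≈ -3.535e+5 + 32.833*I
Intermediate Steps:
y = -49 (y = -4 - 45 = -49)
p = -353495 (p = -119884 - 233611 = -353495)
v(a, H) = √(H + H*a)
v(21, y) + p = √(-49*(1 + 21)) - 353495 = √(-49*22) - 353495 = √(-1078) - 353495 = 7*I*√22 - 353495 = -353495 + 7*I*√22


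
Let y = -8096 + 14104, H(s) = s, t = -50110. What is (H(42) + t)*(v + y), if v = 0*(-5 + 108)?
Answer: -300808544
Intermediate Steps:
v = 0 (v = 0*103 = 0)
y = 6008
(H(42) + t)*(v + y) = (42 - 50110)*(0 + 6008) = -50068*6008 = -300808544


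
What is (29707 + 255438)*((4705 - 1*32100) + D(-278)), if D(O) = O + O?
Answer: -7970087895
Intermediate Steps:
D(O) = 2*O
(29707 + 255438)*((4705 - 1*32100) + D(-278)) = (29707 + 255438)*((4705 - 1*32100) + 2*(-278)) = 285145*((4705 - 32100) - 556) = 285145*(-27395 - 556) = 285145*(-27951) = -7970087895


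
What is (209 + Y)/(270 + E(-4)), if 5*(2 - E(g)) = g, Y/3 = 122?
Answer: 2875/1364 ≈ 2.1078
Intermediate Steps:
Y = 366 (Y = 3*122 = 366)
E(g) = 2 - g/5
(209 + Y)/(270 + E(-4)) = (209 + 366)/(270 + (2 - ⅕*(-4))) = 575/(270 + (2 + ⅘)) = 575/(270 + 14/5) = 575/(1364/5) = 575*(5/1364) = 2875/1364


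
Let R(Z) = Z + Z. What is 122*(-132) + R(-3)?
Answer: -16110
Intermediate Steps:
R(Z) = 2*Z
122*(-132) + R(-3) = 122*(-132) + 2*(-3) = -16104 - 6 = -16110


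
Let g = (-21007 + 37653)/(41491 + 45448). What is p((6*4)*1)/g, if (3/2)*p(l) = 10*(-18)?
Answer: -5216340/8323 ≈ -626.74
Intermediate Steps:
p(l) = -120 (p(l) = 2*(10*(-18))/3 = (2/3)*(-180) = -120)
g = 16646/86939 ≈ 0.19147
p((6*4)*1)/g = -120/16646/86939 = -120*86939/16646 = -5216340/8323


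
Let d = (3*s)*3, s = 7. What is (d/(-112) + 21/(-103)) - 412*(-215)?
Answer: 145978577/1648 ≈ 88579.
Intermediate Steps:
d = 63 (d = (3*7)*3 = 21*3 = 63)
(d/(-112) + 21/(-103)) - 412*(-215) = (63/(-112) + 21/(-103)) - 412*(-215) = (63*(-1/112) + 21*(-1/103)) + 88580 = (-9/16 - 21/103) + 88580 = -1263/1648 + 88580 = 145978577/1648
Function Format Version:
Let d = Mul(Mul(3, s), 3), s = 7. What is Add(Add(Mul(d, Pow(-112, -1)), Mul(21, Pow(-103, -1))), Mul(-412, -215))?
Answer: Rational(145978577, 1648) ≈ 88579.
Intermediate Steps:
d = 63 (d = Mul(Mul(3, 7), 3) = Mul(21, 3) = 63)
Add(Add(Mul(d, Pow(-112, -1)), Mul(21, Pow(-103, -1))), Mul(-412, -215)) = Add(Add(Mul(63, Pow(-112, -1)), Mul(21, Pow(-103, -1))), Mul(-412, -215)) = Add(Add(Mul(63, Rational(-1, 112)), Mul(21, Rational(-1, 103))), 88580) = Add(Add(Rational(-9, 16), Rational(-21, 103)), 88580) = Add(Rational(-1263, 1648), 88580) = Rational(145978577, 1648)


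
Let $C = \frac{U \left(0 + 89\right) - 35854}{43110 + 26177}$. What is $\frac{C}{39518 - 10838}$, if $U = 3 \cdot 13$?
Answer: $- \frac{32383}{1987151160} \approx -1.6296 \cdot 10^{-5}$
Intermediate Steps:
$U = 39$
$C = - \frac{32383}{69287}$ ($C = \frac{39 \left(0 + 89\right) - 35854}{43110 + 26177} = \frac{39 \cdot 89 - 35854}{69287} = \left(3471 - 35854\right) \frac{1}{69287} = \left(-32383\right) \frac{1}{69287} = - \frac{32383}{69287} \approx -0.46737$)
$\frac{C}{39518 - 10838} = - \frac{32383}{69287 \left(39518 - 10838\right)} = - \frac{32383}{69287 \cdot 28680} = \left(- \frac{32383}{69287}\right) \frac{1}{28680} = - \frac{32383}{1987151160}$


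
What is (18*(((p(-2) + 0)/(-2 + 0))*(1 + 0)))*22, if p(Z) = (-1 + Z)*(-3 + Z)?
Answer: -2970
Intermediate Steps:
(18*(((p(-2) + 0)/(-2 + 0))*(1 + 0)))*22 = (18*((((3 + (-2)² - 4*(-2)) + 0)/(-2 + 0))*(1 + 0)))*22 = (18*((((3 + 4 + 8) + 0)/(-2))*1))*22 = (18*(((15 + 0)*(-½))*1))*22 = (18*((15*(-½))*1))*22 = (18*(-15/2*1))*22 = (18*(-15/2))*22 = -135*22 = -2970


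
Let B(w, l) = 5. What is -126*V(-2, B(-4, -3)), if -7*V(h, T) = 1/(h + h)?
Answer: -9/2 ≈ -4.5000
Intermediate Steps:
V(h, T) = -1/(14*h) (V(h, T) = -1/(7*(h + h)) = -1/(2*h)/7 = -1/(14*h))
-126*V(-2, B(-4, -3)) = -(-9)/(-2) = -(-9)*(-1)/2 = -126*1/28 = -9/2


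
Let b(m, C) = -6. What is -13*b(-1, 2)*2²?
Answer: 312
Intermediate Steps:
-13*b(-1, 2)*2² = -13*(-6)*2² = 78*4 = 312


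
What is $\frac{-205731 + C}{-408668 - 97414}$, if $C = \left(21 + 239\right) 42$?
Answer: $\frac{64937}{168694} \approx 0.38494$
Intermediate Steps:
$C = 10920$ ($C = 260 \cdot 42 = 10920$)
$\frac{-205731 + C}{-408668 - 97414} = \frac{-205731 + 10920}{-408668 - 97414} = - \frac{194811}{-506082} = \left(-194811\right) \left(- \frac{1}{506082}\right) = \frac{64937}{168694}$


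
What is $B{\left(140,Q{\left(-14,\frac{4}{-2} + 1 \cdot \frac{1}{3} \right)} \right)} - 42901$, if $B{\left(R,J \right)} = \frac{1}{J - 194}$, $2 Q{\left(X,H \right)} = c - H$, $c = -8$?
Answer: $- \frac{50751889}{1183} \approx -42901.0$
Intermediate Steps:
$Q{\left(X,H \right)} = -4 - \frac{H}{2}$ ($Q{\left(X,H \right)} = \frac{-8 - H}{2} = -4 - \frac{H}{2}$)
$B{\left(R,J \right)} = \frac{1}{-194 + J}$
$B{\left(140,Q{\left(-14,\frac{4}{-2} + 1 \cdot \frac{1}{3} \right)} \right)} - 42901 = \frac{1}{-194 - \left(4 + \frac{\frac{4}{-2} + 1 \cdot \frac{1}{3}}{2}\right)} - 42901 = \frac{1}{-194 - \left(4 + \frac{4 \left(- \frac{1}{2}\right) + 1 \cdot \frac{1}{3}}{2}\right)} - 42901 = \frac{1}{-194 - \left(4 + \frac{-2 + \frac{1}{3}}{2}\right)} - 42901 = \frac{1}{-194 - \frac{19}{6}} - 42901 = \frac{1}{- \frac{1183}{6}} - 42901 = - \frac{6}{1183} - 42901 = - \frac{50751889}{1183}$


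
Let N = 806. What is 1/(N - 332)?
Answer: 1/474 ≈ 0.0021097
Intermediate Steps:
1/(N - 332) = 1/(806 - 332) = 1/474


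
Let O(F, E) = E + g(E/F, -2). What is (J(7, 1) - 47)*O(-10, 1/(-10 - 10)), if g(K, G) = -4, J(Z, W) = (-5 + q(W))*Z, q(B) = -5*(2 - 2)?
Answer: 3321/10 ≈ 332.10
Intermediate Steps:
q(B) = 0 (q(B) = -5*0 = 0)
J(Z, W) = -5*Z (J(Z, W) = (-5 + 0)*Z = -5*Z)
O(F, E) = -4 + E (O(F, E) = E - 4 = -4 + E)
(J(7, 1) - 47)*O(-10, 1/(-10 - 10)) = (-5*7 - 47)*(-4 + 1/(-10 - 10)) = (-35 - 47)*(-4 + 1/(-20)) = -82*(-4 - 1/20) = -82*(-81/20) = 3321/10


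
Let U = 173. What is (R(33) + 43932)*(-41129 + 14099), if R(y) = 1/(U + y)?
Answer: -122310655395/103 ≈ -1.1875e+9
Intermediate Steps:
R(y) = 1/(173 + y)
(R(33) + 43932)*(-41129 + 14099) = (1/(173 + 33) + 43932)*(-41129 + 14099) = (1/206 + 43932)*(-27030) = (9049993/206)*(-27030) = -122310655395/103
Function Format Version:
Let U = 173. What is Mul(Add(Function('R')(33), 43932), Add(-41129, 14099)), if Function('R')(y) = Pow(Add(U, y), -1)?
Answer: Rational(-122310655395, 103) ≈ -1.1875e+9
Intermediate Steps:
Function('R')(y) = Pow(Add(173, y), -1)
Mul(Add(Function('R')(33), 43932), Add(-41129, 14099)) = Mul(Add(Pow(Add(173, 33), -1), 43932), Add(-41129, 14099)) = Mul(Add(Pow(206, -1), 43932), -27030) = Mul(Add(Rational(1, 206), 43932), -27030) = Mul(Rational(9049993, 206), -27030) = Rational(-122310655395, 103)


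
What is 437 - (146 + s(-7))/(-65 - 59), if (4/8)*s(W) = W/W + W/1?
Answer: 27161/62 ≈ 438.08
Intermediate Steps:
s(W) = 2 + 2*W (s(W) = 2*(W/W + W/1) = 2*(1 + W*1) = 2*(1 + W) = 2 + 2*W)
437 - (146 + s(-7))/(-65 - 59) = 437 - (146 + (2 + 2*(-7)))/(-65 - 59) = 437 - (146 + (2 - 14))/(-124) = 437 - (146 - 12)*(-1)/124 = 437 - 134*(-1)/124 = 437 - 1*(-67/62) = 437 + 67/62 = 27161/62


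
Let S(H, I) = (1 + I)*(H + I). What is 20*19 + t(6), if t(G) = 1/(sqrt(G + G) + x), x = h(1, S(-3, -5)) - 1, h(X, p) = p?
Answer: 360651/949 - 2*sqrt(3)/949 ≈ 380.03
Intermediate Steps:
x = 31 (x = (-3 - 5 + (-5)**2 - 3*(-5)) - 1 = (-3 - 5 + 25 + 15) - 1 = 32 - 1 = 31)
t(G) = 1/(31 + sqrt(2)*sqrt(G)) (t(G) = 1/(sqrt(G + G) + 31) = 1/(sqrt(2*G) + 31) = 1/(sqrt(2)*sqrt(G) + 31) = 1/(31 + sqrt(2)*sqrt(G)))
20*19 + t(6) = 20*19 + 1/(31 + sqrt(2)*sqrt(6)) = 380 + 1/(31 + 2*sqrt(3))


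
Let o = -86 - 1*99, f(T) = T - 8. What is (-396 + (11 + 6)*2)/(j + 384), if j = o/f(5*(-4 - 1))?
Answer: -11946/12857 ≈ -0.92914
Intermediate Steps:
f(T) = -8 + T
o = -185 (o = -86 - 99 = -185)
j = 185/33 (j = -185/(-8 + 5*(-4 - 1)) = -185/(-8 + 5*(-5)) = -185/(-8 - 25) = -185/(-33) = -185*(-1/33) = 185/33 ≈ 5.6061)
(-396 + (11 + 6)*2)/(j + 384) = (-396 + (11 + 6)*2)/(185/33 + 384) = (-396 + 17*2)/(12857/33) = (-396 + 34)*(33/12857) = -362*33/12857 = -11946/12857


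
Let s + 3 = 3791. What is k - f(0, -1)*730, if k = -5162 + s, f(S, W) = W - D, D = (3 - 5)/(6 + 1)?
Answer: -5968/7 ≈ -852.57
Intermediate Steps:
s = 3788 (s = -3 + 3791 = 3788)
D = -2/7 ≈ -0.28571
f(S, W) = 2/7 + W (f(S, W) = W - 1*(-2/7) = W + 2/7 = 2/7 + W)
k = -1374 (k = -5162 + 3788 = -1374)
k - f(0, -1)*730 = -1374 - (2/7 - 1)*730 = -1374 - (-5)*730/7 = -1374 - 1*(-3650/7) = -1374 + 3650/7 = -5968/7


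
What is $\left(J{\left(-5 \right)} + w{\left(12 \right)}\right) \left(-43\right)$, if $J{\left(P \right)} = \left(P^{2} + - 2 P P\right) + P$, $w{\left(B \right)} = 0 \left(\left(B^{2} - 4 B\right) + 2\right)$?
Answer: $1290$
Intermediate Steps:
$w{\left(B \right)} = 0$ ($w{\left(B \right)} = 0 \left(2 + B^{2} - 4 B\right) = 0$)
$J{\left(P \right)} = P - P^{2}$ ($J{\left(P \right)} = \left(P^{2} - 2 P^{2}\right) + P = - P^{2} + P = P - P^{2}$)
$\left(J{\left(-5 \right)} + w{\left(12 \right)}\right) \left(-43\right) = \left(- 5 \left(1 - -5\right) + 0\right) \left(-43\right) = \left(- 5 \left(1 + 5\right) + 0\right) \left(-43\right) = \left(\left(-5\right) 6 + 0\right) \left(-43\right) = \left(-30 + 0\right) \left(-43\right) = \left(-30\right) \left(-43\right) = 1290$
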